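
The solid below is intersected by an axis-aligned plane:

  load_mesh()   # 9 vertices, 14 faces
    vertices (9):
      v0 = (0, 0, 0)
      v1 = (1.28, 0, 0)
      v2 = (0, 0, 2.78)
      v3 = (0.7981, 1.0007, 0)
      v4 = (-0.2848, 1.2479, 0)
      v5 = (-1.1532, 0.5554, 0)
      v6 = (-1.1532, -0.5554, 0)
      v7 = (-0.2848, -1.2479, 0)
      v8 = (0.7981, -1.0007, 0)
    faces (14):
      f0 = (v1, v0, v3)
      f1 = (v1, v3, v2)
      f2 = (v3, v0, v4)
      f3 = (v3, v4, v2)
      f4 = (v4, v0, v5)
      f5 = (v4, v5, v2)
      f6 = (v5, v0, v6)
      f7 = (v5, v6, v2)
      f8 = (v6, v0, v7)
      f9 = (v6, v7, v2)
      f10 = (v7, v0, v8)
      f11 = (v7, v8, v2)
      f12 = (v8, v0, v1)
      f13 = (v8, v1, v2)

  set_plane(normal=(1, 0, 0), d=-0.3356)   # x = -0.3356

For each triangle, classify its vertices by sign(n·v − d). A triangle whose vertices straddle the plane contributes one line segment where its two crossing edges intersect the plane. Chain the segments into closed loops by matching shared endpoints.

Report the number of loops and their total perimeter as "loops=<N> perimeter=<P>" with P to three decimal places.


Straddling triangles (6 of 14):
  (v4,v0,v5) [++-] → (-0.3356, 0.16163, 0)–(-0.3356, 1.20739, 0)  len=1.0458
  (v4,v5,v2) [+-+] → (-0.3356, 1.20739, 0)–(-0.3356, 0.16163, 1.97097)  len=2.2312
  (v5,v0,v6) [-+-] → (-0.3356, 0.16163, 0)–(-0.3356, -0.16163, 0)  len=0.3233
  (v5,v6,v2) [--+] → (-0.3356, -0.16163, 1.97097)–(-0.3356, 0.16163, 1.97097)  len=0.3233
  (v6,v0,v7) [-++] → (-0.3356, -0.16163, 0)–(-0.3356, -1.20739, 0)  len=1.0458
  (v6,v7,v2) [-++] → (-0.3356, -1.20739, 0)–(-0.3356, -0.16163, 1.97097)  len=2.2312

Chained into 1 loop(s):
  loop 1: 6 segments, perimeter = 7.2005
Total perimeter = 7.200

loops=1 perimeter=7.200


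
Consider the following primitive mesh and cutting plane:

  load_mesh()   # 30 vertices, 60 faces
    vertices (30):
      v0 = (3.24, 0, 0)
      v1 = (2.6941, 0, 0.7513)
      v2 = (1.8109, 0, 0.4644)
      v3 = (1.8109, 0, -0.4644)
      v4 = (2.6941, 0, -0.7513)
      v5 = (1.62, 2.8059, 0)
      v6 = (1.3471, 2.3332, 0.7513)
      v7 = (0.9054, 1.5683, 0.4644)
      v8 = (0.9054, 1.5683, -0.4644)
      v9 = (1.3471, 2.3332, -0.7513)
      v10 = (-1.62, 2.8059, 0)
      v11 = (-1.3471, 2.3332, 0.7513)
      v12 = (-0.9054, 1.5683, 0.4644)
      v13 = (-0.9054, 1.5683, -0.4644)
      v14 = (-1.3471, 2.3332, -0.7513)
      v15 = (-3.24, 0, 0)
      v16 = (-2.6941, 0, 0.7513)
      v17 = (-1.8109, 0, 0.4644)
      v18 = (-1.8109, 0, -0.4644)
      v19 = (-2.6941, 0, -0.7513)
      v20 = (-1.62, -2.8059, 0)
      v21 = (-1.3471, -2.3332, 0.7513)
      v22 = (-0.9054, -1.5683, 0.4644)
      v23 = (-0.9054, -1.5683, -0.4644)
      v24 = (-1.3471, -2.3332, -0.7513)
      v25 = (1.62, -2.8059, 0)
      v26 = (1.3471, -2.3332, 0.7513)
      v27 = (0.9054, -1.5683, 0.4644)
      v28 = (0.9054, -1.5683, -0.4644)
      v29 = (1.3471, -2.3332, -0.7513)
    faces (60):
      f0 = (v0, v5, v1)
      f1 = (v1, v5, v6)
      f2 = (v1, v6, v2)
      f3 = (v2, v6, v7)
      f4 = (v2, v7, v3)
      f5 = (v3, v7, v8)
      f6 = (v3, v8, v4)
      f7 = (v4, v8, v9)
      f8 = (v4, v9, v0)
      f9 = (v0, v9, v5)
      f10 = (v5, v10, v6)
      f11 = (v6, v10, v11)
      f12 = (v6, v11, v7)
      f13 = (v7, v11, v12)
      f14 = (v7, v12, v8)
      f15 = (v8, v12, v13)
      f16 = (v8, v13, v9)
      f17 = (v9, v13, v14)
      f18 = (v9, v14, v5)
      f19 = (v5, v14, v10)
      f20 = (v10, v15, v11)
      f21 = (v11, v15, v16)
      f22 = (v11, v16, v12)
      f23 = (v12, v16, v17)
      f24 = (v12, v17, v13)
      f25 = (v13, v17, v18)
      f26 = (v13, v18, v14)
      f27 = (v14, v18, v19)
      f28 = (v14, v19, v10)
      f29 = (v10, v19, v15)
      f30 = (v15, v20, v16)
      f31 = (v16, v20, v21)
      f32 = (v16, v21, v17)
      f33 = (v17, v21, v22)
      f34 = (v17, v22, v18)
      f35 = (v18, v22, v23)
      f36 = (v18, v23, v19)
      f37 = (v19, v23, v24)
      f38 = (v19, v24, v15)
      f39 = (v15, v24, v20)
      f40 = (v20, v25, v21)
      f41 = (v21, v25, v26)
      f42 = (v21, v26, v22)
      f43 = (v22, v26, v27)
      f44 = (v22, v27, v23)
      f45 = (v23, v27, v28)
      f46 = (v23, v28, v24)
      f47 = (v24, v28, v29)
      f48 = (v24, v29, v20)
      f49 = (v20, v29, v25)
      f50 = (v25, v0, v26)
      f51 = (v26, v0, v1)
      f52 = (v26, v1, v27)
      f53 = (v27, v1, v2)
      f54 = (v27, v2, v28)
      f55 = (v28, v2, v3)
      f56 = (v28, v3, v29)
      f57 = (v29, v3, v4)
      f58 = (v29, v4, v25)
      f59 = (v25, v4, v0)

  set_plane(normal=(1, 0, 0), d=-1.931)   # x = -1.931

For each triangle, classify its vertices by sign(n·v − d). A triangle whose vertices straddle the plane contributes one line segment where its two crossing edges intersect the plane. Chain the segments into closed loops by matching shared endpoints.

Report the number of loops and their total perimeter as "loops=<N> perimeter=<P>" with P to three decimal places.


loops=1 perimeter=10.210

Straddling triangles (14 of 60):
  (v10,v15,v11) [+-+] → (-1.931, 2.26724, 0)–(-1.931, 1.61348, 0.519548)  len=0.8351
  (v11,v15,v16) [+--] → (-1.931, 1.61348, 0.519548)–(-1.931, 1.3218, 0.7513)  len=0.3725
  (v11,v16,v12) [+-+] → (-1.931, 1.3218, 0.7513)–(-1.931, 0.669072, 0.628902)  len=0.6641
  (v12,v16,v17) [+-+] → (-1.931, 0.669072, 0.628902)–(-1.931, 0, 0.503413)  len=0.6807
  (v14,v18,v19) [++-] → (-1.931, 0, -0.503413)–(-1.931, 1.3218, -0.7513)  len=1.3448
  (v14,v19,v10) [+-+] → (-1.931, 1.3218, -0.7513)–(-1.931, 1.99347, -0.217535)  len=0.8579
  (v10,v19,v15) [+--] → (-1.931, 1.99347, -0.217535)–(-1.931, 2.26724, 0)  len=0.3497
  (v15,v20,v16) [-+-] → (-1.931, -2.26724, 0)–(-1.931, -1.99347, 0.217535)  len=0.3497
  (v16,v20,v21) [-++] → (-1.931, -1.99347, 0.217535)–(-1.931, -1.3218, 0.7513)  len=0.8579
  (v16,v21,v17) [-++] → (-1.931, -1.3218, 0.7513)–(-1.931, 0, 0.503413)  len=1.3448
  (v18,v23,v19) [++-] → (-1.931, -0.669072, -0.628902)–(-1.931, 0, -0.503413)  len=0.6807
  (v19,v23,v24) [-++] → (-1.931, -0.669072, -0.628902)–(-1.931, -1.3218, -0.7513)  len=0.6641
  (v19,v24,v15) [-+-] → (-1.931, -1.3218, -0.7513)–(-1.931, -1.61348, -0.519548)  len=0.3725
  (v15,v24,v20) [-++] → (-1.931, -1.61348, -0.519548)–(-1.931, -2.26724, 0)  len=0.8351

Chained into 1 loop(s):
  loop 1: 14 segments, perimeter = 10.2098
Total perimeter = 10.210


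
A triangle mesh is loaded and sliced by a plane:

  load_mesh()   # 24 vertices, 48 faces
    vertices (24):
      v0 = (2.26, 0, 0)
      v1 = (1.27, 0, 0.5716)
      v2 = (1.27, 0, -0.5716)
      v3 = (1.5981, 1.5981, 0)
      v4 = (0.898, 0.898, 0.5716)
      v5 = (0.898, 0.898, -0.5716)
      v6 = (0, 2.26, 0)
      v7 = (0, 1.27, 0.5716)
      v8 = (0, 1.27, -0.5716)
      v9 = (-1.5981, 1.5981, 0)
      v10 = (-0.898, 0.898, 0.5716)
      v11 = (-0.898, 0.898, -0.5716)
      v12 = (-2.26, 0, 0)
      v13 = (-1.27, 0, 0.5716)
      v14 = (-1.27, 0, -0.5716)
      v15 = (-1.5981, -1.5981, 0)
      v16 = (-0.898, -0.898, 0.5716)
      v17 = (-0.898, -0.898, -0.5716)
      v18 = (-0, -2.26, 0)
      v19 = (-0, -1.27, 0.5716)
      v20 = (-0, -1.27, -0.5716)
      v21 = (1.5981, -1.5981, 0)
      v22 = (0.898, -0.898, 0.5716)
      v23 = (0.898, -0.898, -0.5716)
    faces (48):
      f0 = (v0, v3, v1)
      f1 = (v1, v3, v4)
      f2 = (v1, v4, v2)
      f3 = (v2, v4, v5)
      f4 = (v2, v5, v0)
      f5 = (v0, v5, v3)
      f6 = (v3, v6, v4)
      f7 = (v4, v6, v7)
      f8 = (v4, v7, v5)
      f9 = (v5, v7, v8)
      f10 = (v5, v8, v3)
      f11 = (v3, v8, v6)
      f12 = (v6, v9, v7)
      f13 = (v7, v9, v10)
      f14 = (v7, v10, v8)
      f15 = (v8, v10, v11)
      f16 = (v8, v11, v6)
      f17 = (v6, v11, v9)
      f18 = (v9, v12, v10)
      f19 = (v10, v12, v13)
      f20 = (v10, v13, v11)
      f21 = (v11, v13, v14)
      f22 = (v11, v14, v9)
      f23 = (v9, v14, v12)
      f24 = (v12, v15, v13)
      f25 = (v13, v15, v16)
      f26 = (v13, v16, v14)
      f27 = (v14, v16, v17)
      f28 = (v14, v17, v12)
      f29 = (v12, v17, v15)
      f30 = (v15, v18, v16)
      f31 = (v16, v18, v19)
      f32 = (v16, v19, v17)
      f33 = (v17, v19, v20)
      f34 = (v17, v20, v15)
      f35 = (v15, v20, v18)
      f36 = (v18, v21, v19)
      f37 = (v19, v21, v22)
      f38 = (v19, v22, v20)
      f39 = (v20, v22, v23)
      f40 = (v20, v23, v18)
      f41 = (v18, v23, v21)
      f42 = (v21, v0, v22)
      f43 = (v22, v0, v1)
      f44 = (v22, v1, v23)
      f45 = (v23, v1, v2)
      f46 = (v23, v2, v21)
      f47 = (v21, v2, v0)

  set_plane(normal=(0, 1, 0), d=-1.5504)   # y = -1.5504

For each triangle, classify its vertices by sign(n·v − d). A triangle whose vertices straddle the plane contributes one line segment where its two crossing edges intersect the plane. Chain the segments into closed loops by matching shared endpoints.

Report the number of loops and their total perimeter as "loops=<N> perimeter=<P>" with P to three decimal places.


Straddling triangles (14 of 48):
  (v12,v15,v13) [+-+] → (-1.61786, -1.5504, 0)–(-1.58831, -1.5504, 0.0170611)  len=0.0341
  (v13,v15,v16) [+-+] → (-1.58831, -1.5504, 0.0170611)–(-1.5504, -1.5504, 0.0389449)  len=0.0438
  (v12,v17,v15) [++-] → (-1.5504, -1.5504, -0.0389449)–(-1.61786, -1.5504, 0)  len=0.0779
  (v15,v18,v16) [--+] → (-0.467857, -1.5504, 0.297803)–(-1.5504, -1.5504, 0.0389449)  len=1.1131
  (v16,v18,v19) [+-+] → (-0.467857, -1.5504, 0.297803)–(0, -1.5504, 0.409704)  len=0.4811
  (v17,v20,v15) [++-] → (-1.36576, -1.5504, -0.0831006)–(-1.5504, -1.5504, -0.0389449)  len=0.1898
  (v15,v20,v18) [-+-] → (-1.36576, -1.5504, -0.0831006)–(0, -1.5504, -0.409704)  len=1.4043
  (v18,v21,v19) [--+] → (1.36576, -1.5504, 0.0831006)–(0, -1.5504, 0.409704)  len=1.4043
  (v19,v21,v22) [+-+] → (1.36576, -1.5504, 0.0831006)–(1.5504, -1.5504, 0.0389449)  len=0.1898
  (v20,v23,v18) [++-] → (0.467857, -1.5504, -0.297803)–(0, -1.5504, -0.409704)  len=0.4811
  (v18,v23,v21) [-+-] → (0.467857, -1.5504, -0.297803)–(1.5504, -1.5504, -0.0389449)  len=1.1131
  (v21,v0,v22) [-++] → (1.61786, -1.5504, 0)–(1.5504, -1.5504, 0.0389449)  len=0.0779
  (v23,v2,v21) [++-] → (1.58831, -1.5504, -0.0170611)–(1.5504, -1.5504, -0.0389449)  len=0.0438
  (v21,v2,v0) [-++] → (1.58831, -1.5504, -0.0170611)–(1.61786, -1.5504, 0)  len=0.0341

Chained into 1 loop(s):
  loop 1: 14 segments, perimeter = 6.6880
Total perimeter = 6.688

loops=1 perimeter=6.688


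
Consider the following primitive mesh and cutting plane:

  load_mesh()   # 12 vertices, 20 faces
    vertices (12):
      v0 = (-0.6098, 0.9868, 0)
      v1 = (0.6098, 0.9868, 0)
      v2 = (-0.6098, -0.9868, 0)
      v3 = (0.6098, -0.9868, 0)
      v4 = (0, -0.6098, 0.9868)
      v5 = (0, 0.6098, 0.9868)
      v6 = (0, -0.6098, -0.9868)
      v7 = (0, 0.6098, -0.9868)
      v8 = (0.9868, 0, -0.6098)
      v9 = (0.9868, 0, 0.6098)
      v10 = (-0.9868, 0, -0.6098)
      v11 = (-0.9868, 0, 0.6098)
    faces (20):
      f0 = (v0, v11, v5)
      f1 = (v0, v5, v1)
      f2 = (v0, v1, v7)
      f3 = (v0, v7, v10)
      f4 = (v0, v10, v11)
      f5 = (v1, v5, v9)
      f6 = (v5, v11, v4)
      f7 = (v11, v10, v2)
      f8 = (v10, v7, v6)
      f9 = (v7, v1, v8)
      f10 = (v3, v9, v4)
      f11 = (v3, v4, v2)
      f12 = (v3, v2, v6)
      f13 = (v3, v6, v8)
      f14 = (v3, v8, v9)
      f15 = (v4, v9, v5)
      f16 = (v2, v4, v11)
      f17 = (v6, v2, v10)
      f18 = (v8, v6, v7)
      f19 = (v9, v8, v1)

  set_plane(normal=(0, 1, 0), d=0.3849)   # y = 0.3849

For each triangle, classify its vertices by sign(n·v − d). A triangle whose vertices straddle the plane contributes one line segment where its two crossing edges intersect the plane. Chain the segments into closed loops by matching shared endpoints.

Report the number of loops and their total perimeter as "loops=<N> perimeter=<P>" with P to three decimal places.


loops=1 perimeter=5.738

Straddling triangles (10 of 20):
  (v0,v11,v5) [+-+] → (-0.839752, 0.3849, 0.371948)–(-0.363941, 0.3849, 0.847759)  len=0.6729
  (v0,v7,v10) [++-] → (-0.363941, 0.3849, -0.847759)–(-0.839752, 0.3849, -0.371948)  len=0.6729
  (v0,v10,v11) [+--] → (-0.839752, 0.3849, -0.371948)–(-0.839752, 0.3849, 0.371948)  len=0.7439
  (v1,v5,v9) [++-] → (0.363941, 0.3849, 0.847759)–(0.839752, 0.3849, 0.371948)  len=0.6729
  (v5,v11,v4) [+--] → (-0.363941, 0.3849, 0.847759)–(0, 0.3849, 0.9868)  len=0.3896
  (v10,v7,v6) [-+-] → (-0.363941, 0.3849, -0.847759)–(0, 0.3849, -0.9868)  len=0.3896
  (v7,v1,v8) [++-] → (0.839752, 0.3849, -0.371948)–(0.363941, 0.3849, -0.847759)  len=0.6729
  (v4,v9,v5) [--+] → (0.363941, 0.3849, 0.847759)–(0, 0.3849, 0.9868)  len=0.3896
  (v8,v6,v7) [--+] → (0, 0.3849, -0.9868)–(0.363941, 0.3849, -0.847759)  len=0.3896
  (v9,v8,v1) [--+] → (0.839752, 0.3849, -0.371948)–(0.839752, 0.3849, 0.371948)  len=0.7439

Chained into 1 loop(s):
  loop 1: 10 segments, perimeter = 5.7378
Total perimeter = 5.738


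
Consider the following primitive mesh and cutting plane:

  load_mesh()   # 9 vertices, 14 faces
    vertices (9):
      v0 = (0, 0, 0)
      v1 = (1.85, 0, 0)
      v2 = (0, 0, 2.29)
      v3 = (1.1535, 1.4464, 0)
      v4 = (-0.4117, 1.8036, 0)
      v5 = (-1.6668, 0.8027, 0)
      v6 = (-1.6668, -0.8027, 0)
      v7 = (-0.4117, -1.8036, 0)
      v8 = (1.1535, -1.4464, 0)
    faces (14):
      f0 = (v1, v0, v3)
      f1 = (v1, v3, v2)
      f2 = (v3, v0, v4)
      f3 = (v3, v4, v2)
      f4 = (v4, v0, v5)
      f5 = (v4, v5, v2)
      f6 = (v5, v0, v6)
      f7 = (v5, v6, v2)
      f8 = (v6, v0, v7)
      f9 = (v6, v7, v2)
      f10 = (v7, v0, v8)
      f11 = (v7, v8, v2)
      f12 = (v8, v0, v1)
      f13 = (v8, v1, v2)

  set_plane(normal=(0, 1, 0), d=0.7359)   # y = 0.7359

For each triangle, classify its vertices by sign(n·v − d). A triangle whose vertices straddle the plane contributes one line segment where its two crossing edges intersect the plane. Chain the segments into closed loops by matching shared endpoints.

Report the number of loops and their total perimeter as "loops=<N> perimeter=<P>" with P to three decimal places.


loops=1 perimeter=7.424

Straddling triangles (8 of 14):
  (v1,v0,v3) [--+] → (0.586878, 0.7359, 0)–(1.49563, 0.7359, 0)  len=0.9088
  (v1,v3,v2) [-+-] → (1.49563, 0.7359, 0)–(0.586878, 0.7359, 1.12489)  len=1.4461
  (v3,v0,v4) [+-+] → (0.586878, 0.7359, 0)–(-0.167981, 0.7359, 0)  len=0.7549
  (v3,v4,v2) [++-] → (-0.167981, 0.7359, 1.35564)–(0.586878, 0.7359, 1.12489)  len=0.7893
  (v4,v0,v5) [+-+] → (-0.167981, 0.7359, 0)–(-1.52809, 0.7359, 0)  len=1.3601
  (v4,v5,v2) [++-] → (-1.52809, 0.7359, 0.190572)–(-0.167981, 0.7359, 1.35564)  len=1.7909
  (v5,v0,v6) [+--] → (-1.52809, 0.7359, 0)–(-1.6668, 0.7359, 0)  len=0.1387
  (v5,v6,v2) [+--] → (-1.6668, 0.7359, 0)–(-1.52809, 0.7359, 0.190572)  len=0.2357

Chained into 1 loop(s):
  loop 1: 8 segments, perimeter = 7.4245
Total perimeter = 7.424


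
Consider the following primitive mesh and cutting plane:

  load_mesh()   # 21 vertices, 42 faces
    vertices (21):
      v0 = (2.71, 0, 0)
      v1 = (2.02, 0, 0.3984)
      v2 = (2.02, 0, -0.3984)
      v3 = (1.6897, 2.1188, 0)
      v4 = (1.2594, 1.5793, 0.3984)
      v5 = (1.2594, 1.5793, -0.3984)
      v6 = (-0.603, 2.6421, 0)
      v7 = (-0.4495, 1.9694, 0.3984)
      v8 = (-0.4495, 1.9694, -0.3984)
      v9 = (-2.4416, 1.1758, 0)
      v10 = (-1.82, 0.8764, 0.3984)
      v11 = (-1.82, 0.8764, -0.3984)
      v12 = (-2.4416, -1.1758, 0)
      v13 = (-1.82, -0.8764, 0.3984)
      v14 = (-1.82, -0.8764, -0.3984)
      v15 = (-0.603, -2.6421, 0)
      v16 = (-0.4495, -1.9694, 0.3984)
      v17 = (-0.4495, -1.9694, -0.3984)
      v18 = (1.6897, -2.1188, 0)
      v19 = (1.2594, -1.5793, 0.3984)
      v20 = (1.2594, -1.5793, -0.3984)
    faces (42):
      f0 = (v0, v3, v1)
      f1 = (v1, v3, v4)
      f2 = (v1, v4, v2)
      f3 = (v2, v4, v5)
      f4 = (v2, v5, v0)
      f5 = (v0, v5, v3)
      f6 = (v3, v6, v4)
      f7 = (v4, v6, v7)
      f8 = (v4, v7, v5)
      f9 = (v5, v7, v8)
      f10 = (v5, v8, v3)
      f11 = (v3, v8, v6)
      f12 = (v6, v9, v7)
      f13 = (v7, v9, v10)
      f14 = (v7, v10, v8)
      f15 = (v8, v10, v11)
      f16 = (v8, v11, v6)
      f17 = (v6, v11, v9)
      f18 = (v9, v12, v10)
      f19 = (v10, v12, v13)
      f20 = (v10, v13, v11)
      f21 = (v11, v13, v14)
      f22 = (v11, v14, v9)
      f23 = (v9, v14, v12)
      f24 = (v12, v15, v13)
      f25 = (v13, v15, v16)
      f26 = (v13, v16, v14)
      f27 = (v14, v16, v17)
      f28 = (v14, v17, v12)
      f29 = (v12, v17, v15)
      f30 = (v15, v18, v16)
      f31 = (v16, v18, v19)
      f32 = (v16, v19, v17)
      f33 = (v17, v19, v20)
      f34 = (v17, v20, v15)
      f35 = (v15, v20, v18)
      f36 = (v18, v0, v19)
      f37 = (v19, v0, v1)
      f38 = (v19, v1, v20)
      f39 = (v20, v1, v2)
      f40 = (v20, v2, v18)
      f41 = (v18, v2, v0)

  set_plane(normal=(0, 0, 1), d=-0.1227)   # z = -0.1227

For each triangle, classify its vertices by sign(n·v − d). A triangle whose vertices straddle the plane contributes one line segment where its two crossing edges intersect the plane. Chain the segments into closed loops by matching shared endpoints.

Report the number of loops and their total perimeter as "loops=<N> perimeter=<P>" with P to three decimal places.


Straddling triangles (28 of 42):
  (v1,v4,v2) [++-] → (1.75683, 0.546452, -0.1227)–(2.02, 0, -0.1227)  len=0.6065
  (v2,v4,v5) [-+-] → (1.75683, 0.546452, -0.1227)–(1.2594, 1.5793, -0.1227)  len=1.1464
  (v2,v5,v0) [--+] → (2.26324, 0.486396, -0.1227)–(2.49749, 0, -0.1227)  len=0.5399
  (v0,v5,v3) [+-+] → (2.26324, 0.486396, -0.1227)–(1.55718, 1.95264, -0.1227)  len=1.6274
  (v4,v7,v5) [++-] → (0.668105, 1.71428, -0.1227)–(1.2594, 1.5793, -0.1227)  len=0.6065
  (v5,v7,v8) [-+-] → (0.668105, 1.71428, -0.1227)–(-0.4495, 1.9694, -0.1227)  len=1.1464
  (v5,v8,v3) [--+] → (1.03087, 2.07279, -0.1227)–(1.55718, 1.95264, -0.1227)  len=0.5398
  (v3,v8,v6) [+-+] → (1.03087, 2.07279, -0.1227)–(-0.555725, 2.43492, -0.1227)  len=1.6274
  (v7,v10,v8) [++-] → (-0.923705, 1.59121, -0.1227)–(-0.4495, 1.9694, -0.1227)  len=0.6065
  (v8,v10,v11) [-+-] → (-0.923705, 1.59121, -0.1227)–(-1.82, 0.8764, -0.1227)  len=1.1464
  (v8,v11,v6) [--+] → (-0.977814, 2.0983, -0.1227)–(-0.555725, 2.43492, -0.1227)  len=0.5399
  (v6,v11,v9) [+-+] → (-0.977814, 2.0983, -0.1227)–(-2.25016, 1.08359, -0.1227)  len=1.6274
  (v10,v13,v11) [++-] → (-1.82, 0.269915, -0.1227)–(-1.82, 0.8764, -0.1227)  len=0.6065
  (v11,v13,v14) [-+-] → (-1.82, 0.269915, -0.1227)–(-1.82, -0.8764, -0.1227)  len=1.1463
  (v11,v14,v9) [--+] → (-2.25016, 0.543759, -0.1227)–(-2.25016, 1.08359, -0.1227)  len=0.5398
  (v9,v14,v12) [+-+] → (-2.25016, 0.543759, -0.1227)–(-2.25016, -1.08359, -0.1227)  len=1.6273
  (v13,v16,v14) [++-] → (-1.34579, -1.25459, -0.1227)–(-1.82, -0.8764, -0.1227)  len=0.6065
  (v14,v16,v17) [-+-] → (-1.34579, -1.25459, -0.1227)–(-0.4495, -1.9694, -0.1227)  len=1.1464
  (v14,v17,v12) [--+] → (-1.82807, -1.42021, -0.1227)–(-2.25016, -1.08359, -0.1227)  len=0.5399
  (v12,v17,v15) [+-+] → (-1.82807, -1.42021, -0.1227)–(-0.555725, -2.43492, -0.1227)  len=1.6274
  (v16,v19,v17) [++-] → (0.141795, -1.83442, -0.1227)–(-0.4495, -1.9694, -0.1227)  len=0.6065
  (v17,v19,v20) [-+-] → (0.141795, -1.83442, -0.1227)–(1.2594, -1.5793, -0.1227)  len=1.1464
  (v17,v20,v15) [--+] → (-0.0294145, -2.31478, -0.1227)–(-0.555725, -2.43492, -0.1227)  len=0.5398
  (v15,v20,v18) [+-+] → (-0.0294145, -2.31478, -0.1227)–(1.55718, -1.95264, -0.1227)  len=1.6274
  (v19,v1,v20) [++-] → (1.52257, -1.03285, -0.1227)–(1.2594, -1.5793, -0.1227)  len=0.6065
  (v20,v1,v2) [-+-] → (1.52257, -1.03285, -0.1227)–(2.02, 0, -0.1227)  len=1.1464
  (v20,v2,v18) [--+] → (1.79143, -1.46625, -0.1227)–(1.55718, -1.95264, -0.1227)  len=0.5399
  (v18,v2,v0) [+-+] → (1.79143, -1.46625, -0.1227)–(2.49749, 0, -0.1227)  len=1.6274

Chained into 2 loop(s):
  loop 1: 14 segments, perimeter = 12.2703
  loop 2: 14 segments, perimeter = 15.1708
Total perimeter = 27.441

loops=2 perimeter=27.441


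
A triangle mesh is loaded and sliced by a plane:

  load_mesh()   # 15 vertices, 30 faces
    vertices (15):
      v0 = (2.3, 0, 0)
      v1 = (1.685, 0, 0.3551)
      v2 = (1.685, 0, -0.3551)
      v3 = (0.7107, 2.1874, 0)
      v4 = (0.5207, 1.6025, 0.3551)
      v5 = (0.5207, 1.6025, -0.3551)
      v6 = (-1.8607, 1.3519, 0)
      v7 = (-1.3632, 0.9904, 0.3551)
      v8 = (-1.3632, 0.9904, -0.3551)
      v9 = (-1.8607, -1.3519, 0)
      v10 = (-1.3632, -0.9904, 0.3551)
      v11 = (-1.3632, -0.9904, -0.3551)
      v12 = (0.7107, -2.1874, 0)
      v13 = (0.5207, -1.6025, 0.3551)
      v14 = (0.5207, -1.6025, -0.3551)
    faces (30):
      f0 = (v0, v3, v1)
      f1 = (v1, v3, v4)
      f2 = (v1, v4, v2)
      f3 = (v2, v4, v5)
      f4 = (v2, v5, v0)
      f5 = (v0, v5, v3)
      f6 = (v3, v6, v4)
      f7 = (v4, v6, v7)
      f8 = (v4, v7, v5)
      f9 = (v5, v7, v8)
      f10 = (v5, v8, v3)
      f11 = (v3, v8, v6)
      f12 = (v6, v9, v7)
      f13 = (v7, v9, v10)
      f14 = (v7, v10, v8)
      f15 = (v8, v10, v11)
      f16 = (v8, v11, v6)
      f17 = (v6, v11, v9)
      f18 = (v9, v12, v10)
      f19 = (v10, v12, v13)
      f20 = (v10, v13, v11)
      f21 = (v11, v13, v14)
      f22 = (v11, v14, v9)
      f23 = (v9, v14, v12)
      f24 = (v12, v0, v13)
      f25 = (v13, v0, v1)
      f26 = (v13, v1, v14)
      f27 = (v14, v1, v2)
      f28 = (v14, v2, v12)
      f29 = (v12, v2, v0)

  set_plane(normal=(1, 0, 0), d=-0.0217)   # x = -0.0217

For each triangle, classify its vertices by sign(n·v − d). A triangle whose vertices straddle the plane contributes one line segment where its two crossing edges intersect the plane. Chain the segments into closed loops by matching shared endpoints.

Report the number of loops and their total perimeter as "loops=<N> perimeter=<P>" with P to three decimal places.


loops=2 perimeter=3.950

Straddling triangles (12 of 30):
  (v3,v6,v4) [+-+] → (-0.0217, 1.94943, 0)–(-0.0217, 1.54542, 0.274221)  len=0.4883
  (v4,v6,v7) [+--] → (-0.0217, 1.54542, 0.274221)–(-0.0217, 1.42627, 0.3551)  len=0.1440
  (v4,v7,v5) [+-+] → (-0.0217, 1.42627, 0.3551)–(-0.0217, 1.42627, -0.150624)  len=0.5057
  (v5,v7,v8) [+--] → (-0.0217, 1.42627, -0.150624)–(-0.0217, 1.42627, -0.3551)  len=0.2045
  (v5,v8,v3) [+-+] → (-0.0217, 1.42627, -0.3551)–(-0.0217, 1.76468, -0.125404)  len=0.4090
  (v3,v8,v6) [+--] → (-0.0217, 1.76468, -0.125404)–(-0.0217, 1.94943, 0)  len=0.2233
  (v9,v12,v10) [-+-] → (-0.0217, -1.94943, 0)–(-0.0217, -1.76468, 0.125404)  len=0.2233
  (v10,v12,v13) [-++] → (-0.0217, -1.76468, 0.125404)–(-0.0217, -1.42627, 0.3551)  len=0.4090
  (v10,v13,v11) [-+-] → (-0.0217, -1.42627, 0.3551)–(-0.0217, -1.42627, 0.150624)  len=0.2045
  (v11,v13,v14) [-++] → (-0.0217, -1.42627, 0.150624)–(-0.0217, -1.42627, -0.3551)  len=0.5057
  (v11,v14,v9) [-+-] → (-0.0217, -1.42627, -0.3551)–(-0.0217, -1.54542, -0.274221)  len=0.1440
  (v9,v14,v12) [-++] → (-0.0217, -1.54542, -0.274221)–(-0.0217, -1.94943, 0)  len=0.4883

Chained into 2 loop(s):
  loop 1: 6 segments, perimeter = 1.9748
  loop 2: 6 segments, perimeter = 1.9748
Total perimeter = 3.950


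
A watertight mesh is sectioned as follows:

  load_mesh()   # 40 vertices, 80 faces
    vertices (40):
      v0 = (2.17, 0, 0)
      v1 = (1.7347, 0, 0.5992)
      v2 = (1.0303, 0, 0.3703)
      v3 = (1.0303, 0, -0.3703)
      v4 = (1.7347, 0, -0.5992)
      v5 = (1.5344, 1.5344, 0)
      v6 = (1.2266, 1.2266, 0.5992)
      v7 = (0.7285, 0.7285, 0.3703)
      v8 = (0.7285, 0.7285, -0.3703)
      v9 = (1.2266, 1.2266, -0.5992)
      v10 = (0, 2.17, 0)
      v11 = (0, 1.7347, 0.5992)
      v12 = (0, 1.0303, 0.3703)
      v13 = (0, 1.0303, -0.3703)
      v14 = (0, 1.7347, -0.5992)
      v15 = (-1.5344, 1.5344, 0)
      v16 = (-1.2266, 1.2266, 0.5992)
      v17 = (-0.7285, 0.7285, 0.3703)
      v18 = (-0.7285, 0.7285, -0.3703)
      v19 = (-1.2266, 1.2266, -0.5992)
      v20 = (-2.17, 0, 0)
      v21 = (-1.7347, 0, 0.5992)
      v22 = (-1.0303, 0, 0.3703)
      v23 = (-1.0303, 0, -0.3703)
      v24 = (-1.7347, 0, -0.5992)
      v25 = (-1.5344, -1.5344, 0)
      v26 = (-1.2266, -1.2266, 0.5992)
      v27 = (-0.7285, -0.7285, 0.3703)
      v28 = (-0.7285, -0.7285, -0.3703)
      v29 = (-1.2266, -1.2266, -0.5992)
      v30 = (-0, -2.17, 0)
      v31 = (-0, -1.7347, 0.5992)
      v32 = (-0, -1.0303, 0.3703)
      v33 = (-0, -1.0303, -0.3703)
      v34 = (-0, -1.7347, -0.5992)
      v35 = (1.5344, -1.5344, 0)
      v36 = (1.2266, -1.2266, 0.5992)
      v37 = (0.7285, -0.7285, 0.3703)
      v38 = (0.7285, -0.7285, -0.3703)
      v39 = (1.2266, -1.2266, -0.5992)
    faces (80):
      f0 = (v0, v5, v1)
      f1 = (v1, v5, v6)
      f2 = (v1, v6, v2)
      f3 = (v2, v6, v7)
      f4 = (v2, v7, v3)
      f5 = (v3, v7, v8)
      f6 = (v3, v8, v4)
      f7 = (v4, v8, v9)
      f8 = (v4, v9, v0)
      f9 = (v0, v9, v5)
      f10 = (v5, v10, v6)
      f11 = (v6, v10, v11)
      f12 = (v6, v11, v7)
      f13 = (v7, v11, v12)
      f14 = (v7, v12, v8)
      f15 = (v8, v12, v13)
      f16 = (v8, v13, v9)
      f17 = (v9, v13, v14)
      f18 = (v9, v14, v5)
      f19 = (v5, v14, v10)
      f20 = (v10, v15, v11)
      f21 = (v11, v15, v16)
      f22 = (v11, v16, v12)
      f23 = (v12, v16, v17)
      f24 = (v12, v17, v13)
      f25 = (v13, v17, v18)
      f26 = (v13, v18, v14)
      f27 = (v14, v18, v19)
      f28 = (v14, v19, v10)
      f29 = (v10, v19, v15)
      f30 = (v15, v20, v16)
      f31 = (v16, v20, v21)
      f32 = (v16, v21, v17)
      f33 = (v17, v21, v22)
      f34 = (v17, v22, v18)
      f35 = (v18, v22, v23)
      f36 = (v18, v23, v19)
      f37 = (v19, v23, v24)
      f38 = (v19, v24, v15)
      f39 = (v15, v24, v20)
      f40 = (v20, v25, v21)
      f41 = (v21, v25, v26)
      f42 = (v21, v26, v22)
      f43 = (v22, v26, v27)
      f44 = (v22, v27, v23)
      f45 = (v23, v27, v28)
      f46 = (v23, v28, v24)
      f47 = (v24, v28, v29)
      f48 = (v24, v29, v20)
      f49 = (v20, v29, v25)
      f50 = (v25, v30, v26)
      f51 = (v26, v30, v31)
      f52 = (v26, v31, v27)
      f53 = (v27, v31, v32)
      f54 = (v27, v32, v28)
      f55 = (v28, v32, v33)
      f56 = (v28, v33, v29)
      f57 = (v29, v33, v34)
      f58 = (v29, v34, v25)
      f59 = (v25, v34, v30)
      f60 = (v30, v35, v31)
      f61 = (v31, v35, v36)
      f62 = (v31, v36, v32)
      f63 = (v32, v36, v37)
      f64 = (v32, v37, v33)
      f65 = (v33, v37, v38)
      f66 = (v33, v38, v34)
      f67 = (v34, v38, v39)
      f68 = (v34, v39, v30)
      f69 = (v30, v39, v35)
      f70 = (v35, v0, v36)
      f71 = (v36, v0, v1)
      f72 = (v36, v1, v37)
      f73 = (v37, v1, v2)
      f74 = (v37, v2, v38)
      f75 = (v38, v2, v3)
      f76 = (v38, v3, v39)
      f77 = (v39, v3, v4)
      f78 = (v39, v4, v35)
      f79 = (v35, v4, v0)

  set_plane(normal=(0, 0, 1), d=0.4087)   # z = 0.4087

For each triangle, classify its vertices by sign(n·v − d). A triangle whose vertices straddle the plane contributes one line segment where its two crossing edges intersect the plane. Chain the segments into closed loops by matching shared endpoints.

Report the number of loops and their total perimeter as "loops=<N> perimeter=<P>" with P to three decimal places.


Straddling triangles (32 of 80):
  (v0,v5,v1) [--+] → (1.67102, 0.487822, 0.4087)–(1.87309, 0, 0.4087)  len=0.5280
  (v1,v5,v6) [+-+] → (1.67102, 0.487822, 0.4087)–(1.32446, 1.32446, 0.4087)  len=0.9056
  (v1,v6,v2) [++-] → (1.06323, 0.205773, 0.4087)–(1.14847, 0, 0.4087)  len=0.2227
  (v2,v6,v7) [-+-] → (1.06323, 0.205773, 0.4087)–(0.812061, 0.812061, 0.4087)  len=0.6563
  (v5,v10,v6) [--+] → (0.836635, 1.52653, 0.4087)–(1.32446, 1.32446, 0.4087)  len=0.5280
  (v6,v10,v11) [+-+] → (0.836635, 1.52653, 0.4087)–(0, 1.87309, 0.4087)  len=0.9056
  (v6,v11,v7) [++-] → (0.606288, 0.897299, 0.4087)–(0.812061, 0.812061, 0.4087)  len=0.2227
  (v7,v11,v12) [-+-] → (0.606288, 0.897299, 0.4087)–(0, 1.14847, 0.4087)  len=0.6563
  (v10,v15,v11) [--+] → (-0.487822, 1.67102, 0.4087)–(0, 1.87309, 0.4087)  len=0.5280
  (v11,v15,v16) [+-+] → (-0.487822, 1.67102, 0.4087)–(-1.32446, 1.32446, 0.4087)  len=0.9056
  (v11,v16,v12) [++-] → (-0.205773, 1.06323, 0.4087)–(0, 1.14847, 0.4087)  len=0.2227
  (v12,v16,v17) [-+-] → (-0.205773, 1.06323, 0.4087)–(-0.812061, 0.812061, 0.4087)  len=0.6563
  (v15,v20,v16) [--+] → (-1.52653, 0.836635, 0.4087)–(-1.32446, 1.32446, 0.4087)  len=0.5280
  (v16,v20,v21) [+-+] → (-1.52653, 0.836635, 0.4087)–(-1.87309, 0, 0.4087)  len=0.9056
  (v16,v21,v17) [++-] → (-0.897299, 0.606288, 0.4087)–(-0.812061, 0.812061, 0.4087)  len=0.2227
  (v17,v21,v22) [-+-] → (-0.897299, 0.606288, 0.4087)–(-1.14847, 0, 0.4087)  len=0.6563
  (v20,v25,v21) [--+] → (-1.67102, -0.487822, 0.4087)–(-1.87309, 0, 0.4087)  len=0.5280
  (v21,v25,v26) [+-+] → (-1.67102, -0.487822, 0.4087)–(-1.32446, -1.32446, 0.4087)  len=0.9056
  (v21,v26,v22) [++-] → (-1.06323, -0.205773, 0.4087)–(-1.14847, 0, 0.4087)  len=0.2227
  (v22,v26,v27) [-+-] → (-1.06323, -0.205773, 0.4087)–(-0.812061, -0.812061, 0.4087)  len=0.6563
  (v25,v30,v26) [--+] → (-0.836635, -1.52653, 0.4087)–(-1.32446, -1.32446, 0.4087)  len=0.5280
  (v26,v30,v31) [+-+] → (-0.836635, -1.52653, 0.4087)–(0, -1.87309, 0.4087)  len=0.9056
  (v26,v31,v27) [++-] → (-0.606288, -0.897299, 0.4087)–(-0.812061, -0.812061, 0.4087)  len=0.2227
  (v27,v31,v32) [-+-] → (-0.606288, -0.897299, 0.4087)–(0, -1.14847, 0.4087)  len=0.6563
  (v30,v35,v31) [--+] → (0.487822, -1.67102, 0.4087)–(0, -1.87309, 0.4087)  len=0.5280
  (v31,v35,v36) [+-+] → (0.487822, -1.67102, 0.4087)–(1.32446, -1.32446, 0.4087)  len=0.9056
  (v31,v36,v32) [++-] → (0.205773, -1.06323, 0.4087)–(0, -1.14847, 0.4087)  len=0.2227
  (v32,v36,v37) [-+-] → (0.205773, -1.06323, 0.4087)–(0.812061, -0.812061, 0.4087)  len=0.6563
  (v35,v0,v36) [--+] → (1.52653, -0.836635, 0.4087)–(1.32446, -1.32446, 0.4087)  len=0.5280
  (v36,v0,v1) [+-+] → (1.52653, -0.836635, 0.4087)–(1.87309, 0, 0.4087)  len=0.9056
  (v36,v1,v37) [++-] → (0.897299, -0.606288, 0.4087)–(0.812061, -0.812061, 0.4087)  len=0.2227
  (v37,v1,v2) [-+-] → (0.897299, -0.606288, 0.4087)–(1.14847, 0, 0.4087)  len=0.6563

Chained into 2 loop(s):
  loop 1: 16 segments, perimeter = 11.4687
  loop 2: 16 segments, perimeter = 7.0319
Total perimeter = 18.501

loops=2 perimeter=18.501


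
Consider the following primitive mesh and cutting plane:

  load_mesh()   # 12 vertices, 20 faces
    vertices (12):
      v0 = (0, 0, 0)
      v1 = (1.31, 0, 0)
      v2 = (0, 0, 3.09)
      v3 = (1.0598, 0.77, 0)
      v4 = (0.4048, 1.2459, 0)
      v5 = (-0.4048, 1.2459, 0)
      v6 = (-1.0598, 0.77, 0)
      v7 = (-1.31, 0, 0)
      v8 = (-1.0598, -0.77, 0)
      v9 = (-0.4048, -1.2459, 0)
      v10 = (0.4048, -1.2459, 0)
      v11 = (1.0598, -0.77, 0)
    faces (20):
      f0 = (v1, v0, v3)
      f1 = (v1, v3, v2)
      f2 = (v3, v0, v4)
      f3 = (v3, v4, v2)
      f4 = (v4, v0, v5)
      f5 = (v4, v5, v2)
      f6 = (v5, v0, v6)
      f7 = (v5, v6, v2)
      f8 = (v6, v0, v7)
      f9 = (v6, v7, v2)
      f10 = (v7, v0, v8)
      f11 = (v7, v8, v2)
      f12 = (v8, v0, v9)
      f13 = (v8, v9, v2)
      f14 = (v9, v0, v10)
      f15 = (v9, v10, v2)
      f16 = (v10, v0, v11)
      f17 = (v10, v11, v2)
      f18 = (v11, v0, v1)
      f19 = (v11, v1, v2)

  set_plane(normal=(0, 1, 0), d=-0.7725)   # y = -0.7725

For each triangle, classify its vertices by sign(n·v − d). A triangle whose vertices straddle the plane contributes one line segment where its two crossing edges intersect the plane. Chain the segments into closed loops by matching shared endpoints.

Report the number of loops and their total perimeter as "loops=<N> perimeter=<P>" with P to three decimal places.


loops=1 perimeter=5.462

Straddling triangles (6 of 20):
  (v8,v0,v9) [++-] → (-0.25099, -0.7725, 0)–(-1.05636, -0.7725, 0)  len=0.8054
  (v8,v9,v2) [+-+] → (-1.05636, -0.7725, 0)–(-0.25099, -0.7725, 1.1741)  len=1.4238
  (v9,v0,v10) [-+-] → (-0.25099, -0.7725, 0)–(0.25099, -0.7725, 0)  len=0.5020
  (v9,v10,v2) [--+] → (0.25099, -0.7725, 1.1741)–(-0.25099, -0.7725, 1.1741)  len=0.5020
  (v10,v0,v11) [-++] → (0.25099, -0.7725, 0)–(1.05636, -0.7725, 0)  len=0.8054
  (v10,v11,v2) [-++] → (1.05636, -0.7725, 0)–(0.25099, -0.7725, 1.1741)  len=1.4238

Chained into 1 loop(s):
  loop 1: 6 segments, perimeter = 5.4622
Total perimeter = 5.462


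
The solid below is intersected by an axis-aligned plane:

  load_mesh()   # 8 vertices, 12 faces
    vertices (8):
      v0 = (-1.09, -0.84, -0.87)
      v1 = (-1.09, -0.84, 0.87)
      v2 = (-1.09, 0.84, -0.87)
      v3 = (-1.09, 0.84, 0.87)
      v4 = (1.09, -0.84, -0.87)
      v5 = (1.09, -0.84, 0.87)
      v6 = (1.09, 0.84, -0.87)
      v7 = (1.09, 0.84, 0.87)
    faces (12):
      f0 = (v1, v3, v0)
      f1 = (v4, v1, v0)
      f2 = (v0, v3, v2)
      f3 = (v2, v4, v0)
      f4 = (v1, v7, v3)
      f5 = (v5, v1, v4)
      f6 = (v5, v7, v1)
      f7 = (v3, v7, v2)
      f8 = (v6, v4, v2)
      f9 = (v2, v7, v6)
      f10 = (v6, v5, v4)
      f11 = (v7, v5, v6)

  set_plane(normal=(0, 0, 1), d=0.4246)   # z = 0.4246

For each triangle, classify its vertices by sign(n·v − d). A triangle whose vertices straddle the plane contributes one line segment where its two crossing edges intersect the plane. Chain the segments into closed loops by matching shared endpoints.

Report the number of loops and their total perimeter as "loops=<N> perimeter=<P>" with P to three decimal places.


loops=1 perimeter=7.720

Straddling triangles (8 of 12):
  (v1,v3,v0) [++-] → (-1.09, 0.409959, 0.4246)–(-1.09, -0.84, 0.4246)  len=1.2500
  (v4,v1,v0) [-+-] → (-0.53197, -0.84, 0.4246)–(-1.09, -0.84, 0.4246)  len=0.5580
  (v0,v3,v2) [-+-] → (-1.09, 0.409959, 0.4246)–(-1.09, 0.84, 0.4246)  len=0.4300
  (v5,v1,v4) [++-] → (-0.53197, -0.84, 0.4246)–(1.09, -0.84, 0.4246)  len=1.6220
  (v3,v7,v2) [++-] → (0.53197, 0.84, 0.4246)–(-1.09, 0.84, 0.4246)  len=1.6220
  (v2,v7,v6) [-+-] → (0.53197, 0.84, 0.4246)–(1.09, 0.84, 0.4246)  len=0.5580
  (v6,v5,v4) [-+-] → (1.09, -0.409959, 0.4246)–(1.09, -0.84, 0.4246)  len=0.4300
  (v7,v5,v6) [++-] → (1.09, -0.409959, 0.4246)–(1.09, 0.84, 0.4246)  len=1.2500

Chained into 1 loop(s):
  loop 1: 8 segments, perimeter = 7.7200
Total perimeter = 7.720


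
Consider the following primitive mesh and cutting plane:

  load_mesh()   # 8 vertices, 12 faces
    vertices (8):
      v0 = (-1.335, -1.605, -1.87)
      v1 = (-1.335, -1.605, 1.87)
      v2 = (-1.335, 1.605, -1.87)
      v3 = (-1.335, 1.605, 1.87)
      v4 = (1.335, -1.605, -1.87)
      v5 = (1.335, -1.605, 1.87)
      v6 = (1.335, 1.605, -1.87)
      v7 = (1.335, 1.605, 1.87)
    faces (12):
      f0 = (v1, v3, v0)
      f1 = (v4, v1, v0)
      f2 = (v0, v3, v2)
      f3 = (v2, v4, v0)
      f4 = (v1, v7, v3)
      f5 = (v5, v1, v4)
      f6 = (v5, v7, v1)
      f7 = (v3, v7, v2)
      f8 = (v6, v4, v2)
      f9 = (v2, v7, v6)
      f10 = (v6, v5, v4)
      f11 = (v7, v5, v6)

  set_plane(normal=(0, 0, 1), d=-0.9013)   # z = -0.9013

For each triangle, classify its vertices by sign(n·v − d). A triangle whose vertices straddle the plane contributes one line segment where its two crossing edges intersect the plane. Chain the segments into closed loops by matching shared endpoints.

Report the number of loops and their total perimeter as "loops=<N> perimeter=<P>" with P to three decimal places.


loops=1 perimeter=11.760

Straddling triangles (8 of 12):
  (v1,v3,v0) [++-] → (-1.335, -0.773576, -0.9013)–(-1.335, -1.605, -0.9013)  len=0.8314
  (v4,v1,v0) [-+-] → (0.643441, -1.605, -0.9013)–(-1.335, -1.605, -0.9013)  len=1.9784
  (v0,v3,v2) [-+-] → (-1.335, -0.773576, -0.9013)–(-1.335, 1.605, -0.9013)  len=2.3786
  (v5,v1,v4) [++-] → (0.643441, -1.605, -0.9013)–(1.335, -1.605, -0.9013)  len=0.6916
  (v3,v7,v2) [++-] → (-0.643441, 1.605, -0.9013)–(-1.335, 1.605, -0.9013)  len=0.6916
  (v2,v7,v6) [-+-] → (-0.643441, 1.605, -0.9013)–(1.335, 1.605, -0.9013)  len=1.9784
  (v6,v5,v4) [-+-] → (1.335, 0.773576, -0.9013)–(1.335, -1.605, -0.9013)  len=2.3786
  (v7,v5,v6) [++-] → (1.335, 0.773576, -0.9013)–(1.335, 1.605, -0.9013)  len=0.8314

Chained into 1 loop(s):
  loop 1: 8 segments, perimeter = 11.7600
Total perimeter = 11.760


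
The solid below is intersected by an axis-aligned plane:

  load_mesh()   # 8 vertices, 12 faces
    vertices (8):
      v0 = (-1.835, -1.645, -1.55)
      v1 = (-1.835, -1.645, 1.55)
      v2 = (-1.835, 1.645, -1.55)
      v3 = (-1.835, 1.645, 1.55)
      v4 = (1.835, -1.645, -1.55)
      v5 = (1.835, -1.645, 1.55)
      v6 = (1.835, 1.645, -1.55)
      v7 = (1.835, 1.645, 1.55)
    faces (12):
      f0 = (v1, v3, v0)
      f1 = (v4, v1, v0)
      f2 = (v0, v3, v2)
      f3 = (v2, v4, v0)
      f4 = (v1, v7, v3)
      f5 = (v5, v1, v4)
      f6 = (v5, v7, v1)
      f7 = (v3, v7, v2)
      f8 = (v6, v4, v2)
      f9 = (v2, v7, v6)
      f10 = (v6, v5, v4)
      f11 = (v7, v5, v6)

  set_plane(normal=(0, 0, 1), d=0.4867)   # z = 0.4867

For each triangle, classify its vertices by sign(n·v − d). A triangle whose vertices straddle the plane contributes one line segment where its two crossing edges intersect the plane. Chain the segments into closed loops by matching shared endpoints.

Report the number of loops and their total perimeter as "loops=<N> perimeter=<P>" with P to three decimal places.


loops=1 perimeter=13.920

Straddling triangles (8 of 12):
  (v1,v3,v0) [++-] → (-1.835, 0.51653, 0.4867)–(-1.835, -1.645, 0.4867)  len=2.1615
  (v4,v1,v0) [-+-] → (-0.57619, -1.645, 0.4867)–(-1.835, -1.645, 0.4867)  len=1.2588
  (v0,v3,v2) [-+-] → (-1.835, 0.51653, 0.4867)–(-1.835, 1.645, 0.4867)  len=1.1285
  (v5,v1,v4) [++-] → (-0.57619, -1.645, 0.4867)–(1.835, -1.645, 0.4867)  len=2.4112
  (v3,v7,v2) [++-] → (0.57619, 1.645, 0.4867)–(-1.835, 1.645, 0.4867)  len=2.4112
  (v2,v7,v6) [-+-] → (0.57619, 1.645, 0.4867)–(1.835, 1.645, 0.4867)  len=1.2588
  (v6,v5,v4) [-+-] → (1.835, -0.51653, 0.4867)–(1.835, -1.645, 0.4867)  len=1.1285
  (v7,v5,v6) [++-] → (1.835, -0.51653, 0.4867)–(1.835, 1.645, 0.4867)  len=2.1615

Chained into 1 loop(s):
  loop 1: 8 segments, perimeter = 13.9200
Total perimeter = 13.920


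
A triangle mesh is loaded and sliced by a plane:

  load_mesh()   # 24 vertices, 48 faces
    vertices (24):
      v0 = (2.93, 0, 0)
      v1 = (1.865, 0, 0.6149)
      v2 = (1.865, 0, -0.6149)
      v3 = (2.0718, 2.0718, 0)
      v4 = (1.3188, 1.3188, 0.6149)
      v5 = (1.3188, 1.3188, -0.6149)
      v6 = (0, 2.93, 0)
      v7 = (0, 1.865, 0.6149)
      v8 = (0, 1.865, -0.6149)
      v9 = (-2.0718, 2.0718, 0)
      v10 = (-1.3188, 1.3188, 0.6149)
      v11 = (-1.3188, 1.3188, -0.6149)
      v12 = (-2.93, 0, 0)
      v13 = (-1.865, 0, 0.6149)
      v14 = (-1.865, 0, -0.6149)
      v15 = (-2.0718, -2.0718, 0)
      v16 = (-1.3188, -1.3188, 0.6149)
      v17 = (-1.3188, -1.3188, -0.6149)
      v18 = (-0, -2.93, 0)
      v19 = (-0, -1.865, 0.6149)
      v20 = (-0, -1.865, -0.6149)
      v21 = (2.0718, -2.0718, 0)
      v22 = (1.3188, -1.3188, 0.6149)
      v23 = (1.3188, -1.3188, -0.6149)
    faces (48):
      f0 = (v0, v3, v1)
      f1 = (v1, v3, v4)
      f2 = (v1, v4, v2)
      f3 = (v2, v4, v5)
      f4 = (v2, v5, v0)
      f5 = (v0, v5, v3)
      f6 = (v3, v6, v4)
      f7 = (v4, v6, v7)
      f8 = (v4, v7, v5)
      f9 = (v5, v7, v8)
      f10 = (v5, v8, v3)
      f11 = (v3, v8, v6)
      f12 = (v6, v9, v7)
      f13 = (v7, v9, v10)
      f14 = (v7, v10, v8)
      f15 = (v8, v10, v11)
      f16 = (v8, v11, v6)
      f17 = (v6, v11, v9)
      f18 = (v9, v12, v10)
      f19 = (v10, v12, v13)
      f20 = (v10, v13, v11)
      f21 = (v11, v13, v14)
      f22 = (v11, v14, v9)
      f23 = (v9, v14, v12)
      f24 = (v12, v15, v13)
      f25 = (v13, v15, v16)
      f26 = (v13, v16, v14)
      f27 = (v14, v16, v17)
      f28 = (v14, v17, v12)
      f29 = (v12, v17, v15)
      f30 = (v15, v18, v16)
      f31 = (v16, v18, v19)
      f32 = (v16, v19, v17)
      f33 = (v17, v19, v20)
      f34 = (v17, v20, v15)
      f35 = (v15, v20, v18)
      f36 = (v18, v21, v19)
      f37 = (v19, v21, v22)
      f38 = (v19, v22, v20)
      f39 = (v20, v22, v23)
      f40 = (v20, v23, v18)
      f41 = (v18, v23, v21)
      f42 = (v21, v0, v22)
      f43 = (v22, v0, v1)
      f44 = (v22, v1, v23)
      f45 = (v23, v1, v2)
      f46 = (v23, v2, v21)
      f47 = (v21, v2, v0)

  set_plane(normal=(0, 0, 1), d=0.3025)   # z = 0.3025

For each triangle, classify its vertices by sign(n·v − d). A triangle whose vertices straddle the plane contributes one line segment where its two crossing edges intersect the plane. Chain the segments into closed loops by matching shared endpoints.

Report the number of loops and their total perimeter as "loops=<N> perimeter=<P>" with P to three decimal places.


Straddling triangles (32 of 48):
  (v0,v3,v1) [--+] → (1.97006, 1.05258, 0.3025)–(2.40607, 0, 0.3025)  len=1.1393
  (v1,v3,v4) [+-+] → (1.97006, 1.05258, 0.3025)–(1.70136, 1.70136, 0.3025)  len=0.7022
  (v1,v4,v2) [++-] → (1.45755, 0.983792, 0.3025)–(1.865, 0, 0.3025)  len=1.0648
  (v2,v4,v5) [-+-] → (1.45755, 0.983792, 0.3025)–(1.3188, 1.3188, 0.3025)  len=0.3626
  (v3,v6,v4) [--+] → (0.648784, 2.13737, 0.3025)–(1.70136, 1.70136, 0.3025)  len=1.1393
  (v4,v6,v7) [+-+] → (0.648784, 2.13737, 0.3025)–(0, 2.40607, 0.3025)  len=0.7022
  (v4,v7,v5) [++-] → (0.335008, 1.72625, 0.3025)–(1.3188, 1.3188, 0.3025)  len=1.0648
  (v5,v7,v8) [-+-] → (0.335008, 1.72625, 0.3025)–(0, 1.865, 0.3025)  len=0.3626
  (v6,v9,v7) [--+] → (-1.05258, 1.97006, 0.3025)–(0, 2.40607, 0.3025)  len=1.1393
  (v7,v9,v10) [+-+] → (-1.05258, 1.97006, 0.3025)–(-1.70136, 1.70136, 0.3025)  len=0.7022
  (v7,v10,v8) [++-] → (-0.983792, 1.45755, 0.3025)–(0, 1.865, 0.3025)  len=1.0648
  (v8,v10,v11) [-+-] → (-0.983792, 1.45755, 0.3025)–(-1.3188, 1.3188, 0.3025)  len=0.3626
  (v9,v12,v10) [--+] → (-2.13737, 0.648784, 0.3025)–(-1.70136, 1.70136, 0.3025)  len=1.1393
  (v10,v12,v13) [+-+] → (-2.13737, 0.648784, 0.3025)–(-2.40607, 0, 0.3025)  len=0.7022
  (v10,v13,v11) [++-] → (-1.72625, 0.335008, 0.3025)–(-1.3188, 1.3188, 0.3025)  len=1.0648
  (v11,v13,v14) [-+-] → (-1.72625, 0.335008, 0.3025)–(-1.865, 0, 0.3025)  len=0.3626
  (v12,v15,v13) [--+] → (-1.97006, -1.05258, 0.3025)–(-2.40607, 0, 0.3025)  len=1.1393
  (v13,v15,v16) [+-+] → (-1.97006, -1.05258, 0.3025)–(-1.70136, -1.70136, 0.3025)  len=0.7022
  (v13,v16,v14) [++-] → (-1.45755, -0.983792, 0.3025)–(-1.865, 0, 0.3025)  len=1.0648
  (v14,v16,v17) [-+-] → (-1.45755, -0.983792, 0.3025)–(-1.3188, -1.3188, 0.3025)  len=0.3626
  (v15,v18,v16) [--+] → (-0.648784, -2.13737, 0.3025)–(-1.70136, -1.70136, 0.3025)  len=1.1393
  (v16,v18,v19) [+-+] → (-0.648784, -2.13737, 0.3025)–(0, -2.40607, 0.3025)  len=0.7022
  (v16,v19,v17) [++-] → (-0.335008, -1.72625, 0.3025)–(-1.3188, -1.3188, 0.3025)  len=1.0648
  (v17,v19,v20) [-+-] → (-0.335008, -1.72625, 0.3025)–(0, -1.865, 0.3025)  len=0.3626
  (v18,v21,v19) [--+] → (1.05258, -1.97006, 0.3025)–(0, -2.40607, 0.3025)  len=1.1393
  (v19,v21,v22) [+-+] → (1.05258, -1.97006, 0.3025)–(1.70136, -1.70136, 0.3025)  len=0.7022
  (v19,v22,v20) [++-] → (0.983792, -1.45755, 0.3025)–(0, -1.865, 0.3025)  len=1.0648
  (v20,v22,v23) [-+-] → (0.983792, -1.45755, 0.3025)–(1.3188, -1.3188, 0.3025)  len=0.3626
  (v21,v0,v22) [--+] → (2.13737, -0.648784, 0.3025)–(1.70136, -1.70136, 0.3025)  len=1.1393
  (v22,v0,v1) [+-+] → (2.13737, -0.648784, 0.3025)–(2.40607, 0, 0.3025)  len=0.7022
  (v22,v1,v23) [++-] → (1.72625, -0.335008, 0.3025)–(1.3188, -1.3188, 0.3025)  len=1.0648
  (v23,v1,v2) [-+-] → (1.72625, -0.335008, 0.3025)–(1.865, 0, 0.3025)  len=0.3626

Chained into 2 loop(s):
  loop 1: 16 segments, perimeter = 14.7323
  loop 2: 16 segments, perimeter = 11.4195
Total perimeter = 26.152

loops=2 perimeter=26.152
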